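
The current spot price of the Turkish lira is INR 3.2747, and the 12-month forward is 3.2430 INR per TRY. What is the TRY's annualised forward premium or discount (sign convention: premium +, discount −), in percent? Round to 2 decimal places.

-0.97%

T = 1 year.
TRY trades forward at -0.96803% vs spot over the period.
×(1/T) gives -0.97% p.a.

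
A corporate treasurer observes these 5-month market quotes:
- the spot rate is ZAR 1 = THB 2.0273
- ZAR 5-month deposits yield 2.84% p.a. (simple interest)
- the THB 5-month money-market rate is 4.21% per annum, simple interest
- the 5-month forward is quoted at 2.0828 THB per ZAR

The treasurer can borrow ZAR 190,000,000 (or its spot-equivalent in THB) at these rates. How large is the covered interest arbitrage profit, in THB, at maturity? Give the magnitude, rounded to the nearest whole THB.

THB 8,471,007

T = 5/12 years.
Invest the ZAR and cover forward: 190,000,000 × 1.01183333333 × 2.0828 = THB 400,414,828.67.
Convert at spot and invest in THB: 190,000,000 × 2.0273 × 1.01754166667 = THB 391,943,821.96.
The quoted forward overvalues ZAR, so borrow THB, buy ZAR at spot, deposit the ZAR at 2.84%, and sell the proceeds forward at 2.0828.
Profit = 400,414,828.67 − 391,943,821.96 = THB 8,471,007.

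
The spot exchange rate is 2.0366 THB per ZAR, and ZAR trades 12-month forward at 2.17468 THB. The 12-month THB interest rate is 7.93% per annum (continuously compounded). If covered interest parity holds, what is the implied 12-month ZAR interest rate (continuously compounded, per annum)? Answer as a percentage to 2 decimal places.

T = 1 year.
CIP gives F = S · g_THB/g_ZAR, so g_THB/g_ZAR = 2.17468/2.0366 = 1.0677993.
The THB side grows by e^(0.0793×1) = 1.082529.
Hence g_ZAR = 1.0137944.
Take logs: ln 1.0137944 / 1 = 0.013700, so 1.37%.

1.37%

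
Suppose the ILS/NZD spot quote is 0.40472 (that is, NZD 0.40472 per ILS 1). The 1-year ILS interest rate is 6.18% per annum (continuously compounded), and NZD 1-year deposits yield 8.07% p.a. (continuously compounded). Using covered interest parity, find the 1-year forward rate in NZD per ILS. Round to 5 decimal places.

T = 1 year.
Growth of 1 NZD over T: e^(0.0807×1) = 1.0840456.
ILS growth factor: e^(0.0618×1) = 1.0637496.
CIP: F = S · (grow NZD)/(grow ILS) = 0.40472 × 1.0840456/1.0637496 = 0.4124419 NZD per ILS.

0.41244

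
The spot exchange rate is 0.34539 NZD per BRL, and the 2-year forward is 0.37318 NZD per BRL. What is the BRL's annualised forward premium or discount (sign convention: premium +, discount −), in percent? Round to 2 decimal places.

+4.02%

T = 2 years.
BRL trades forward at +8.04598% vs spot over the period.
Per annum: 0.0804598 / 2 = 0.040230 = 4.02%.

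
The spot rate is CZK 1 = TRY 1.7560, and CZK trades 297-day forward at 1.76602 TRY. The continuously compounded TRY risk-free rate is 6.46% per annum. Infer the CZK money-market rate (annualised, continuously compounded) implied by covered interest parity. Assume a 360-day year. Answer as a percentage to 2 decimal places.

T = 297/360 years.
By CIP, F/S equals the TRY-to-CZK growth ratio: 1.76602/1.756 = 1.0057062.
The TRY side grows by e^(0.0646×297/360) = 1.0547407.
That pins the CZK growth at 1.0487563.
Take logs: ln 1.0487563 / (297/360) = 0.057703, so 5.77%.

5.77%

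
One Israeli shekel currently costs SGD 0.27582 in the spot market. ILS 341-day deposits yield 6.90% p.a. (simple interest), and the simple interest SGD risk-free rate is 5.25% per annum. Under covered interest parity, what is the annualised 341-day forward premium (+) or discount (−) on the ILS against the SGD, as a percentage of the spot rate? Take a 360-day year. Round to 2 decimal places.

-1.55%

T = 341/360 years.
No-arbitrage forward: 0.27582 × 1.0497292 / 1.0653583 = 0.27177364 SGD/ILS.
Annualised premium = (F − S)/S × (1/T) = (0.27177364 − 0.27582)/0.27582 ÷ (341/360) = -1.55%.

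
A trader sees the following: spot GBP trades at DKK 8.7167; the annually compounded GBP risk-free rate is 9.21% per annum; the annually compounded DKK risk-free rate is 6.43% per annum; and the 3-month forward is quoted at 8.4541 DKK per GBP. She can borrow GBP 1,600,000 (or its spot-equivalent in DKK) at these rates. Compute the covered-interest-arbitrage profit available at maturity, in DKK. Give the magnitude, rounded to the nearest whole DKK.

T = 3/12 years.
Route A — deposit GBP, sell forward: 1,600,000 × 1.0222699666 × 8.4541 = DKK 13,827,796.04.
Route B — convert at spot, deposit DKK: 1,600,000 × 8.7167 × 1.0157013169 = DKK 14,165,701.87.
The quoted forward undervalues GBP, so borrow GBP, convert to DKK at spot, deposit the DKK at 6.43%, and buy GBP forward at 8.4541 to cover the loan.
The gap between the two covered legs is DKK 337,906.

DKK 337,906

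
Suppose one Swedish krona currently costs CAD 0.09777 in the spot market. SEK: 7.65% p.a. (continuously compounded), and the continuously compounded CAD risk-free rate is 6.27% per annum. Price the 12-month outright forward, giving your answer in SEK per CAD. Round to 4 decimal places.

10.3702

T = 1 year.
CAD growth factor: e^(0.0627×1) = 1.06470738.
SEK growth factor: e^(0.0765×1) = 1.07950219.
Forward (CAD per SEK) = 0.09777 × 1.06470738 / 1.07950219 = 0.096430041.
Quoted the other way: 1/0.096430041 = 10.3702 SEK per CAD.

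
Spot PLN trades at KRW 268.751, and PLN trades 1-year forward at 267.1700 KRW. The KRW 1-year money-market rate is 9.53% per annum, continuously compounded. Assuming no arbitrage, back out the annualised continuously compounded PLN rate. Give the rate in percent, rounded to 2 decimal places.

T = 1 year.
CIP gives F = S · g_KRW/g_PLN, so g_KRW/g_PLN = 267.17/268.751 = 0.9941172.
The KRW side grows by e^(0.0953×1) = 1.0999888.
So the PLN growth factor = 1.1064981.
r = ln(1.1064981)/1 = 0.101200 → 10.12%.

10.12%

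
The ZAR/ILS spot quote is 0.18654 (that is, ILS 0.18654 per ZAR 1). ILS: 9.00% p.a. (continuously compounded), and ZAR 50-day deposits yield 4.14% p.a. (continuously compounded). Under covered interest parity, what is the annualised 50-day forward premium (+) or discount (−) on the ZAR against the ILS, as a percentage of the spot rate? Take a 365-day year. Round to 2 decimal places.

T = 50/365 years.
F = S · g_ILS/g_ZAR = 0.18654 × 1.0124051/1.0056873 = 0.18778605.
Annualised premium = (F − S)/S × (1/T) = (0.18778605 − 0.18654)/0.18654 ÷ (50/365) = 4.88%.

+4.88%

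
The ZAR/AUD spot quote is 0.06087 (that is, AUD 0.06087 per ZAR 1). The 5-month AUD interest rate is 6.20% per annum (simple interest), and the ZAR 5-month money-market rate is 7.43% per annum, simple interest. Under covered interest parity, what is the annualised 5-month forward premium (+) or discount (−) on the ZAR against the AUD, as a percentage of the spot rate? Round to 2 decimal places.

T = 5/12 years.
F = S · g_AUD/g_ZAR = 0.06087 × 1.0258333/1.0309583 = 0.06056741.
(F − S)/S ÷ T = (0.06056741 − 0.06087)/0.06087/(5/12) = -0.011931 → -1.19%.

-1.19%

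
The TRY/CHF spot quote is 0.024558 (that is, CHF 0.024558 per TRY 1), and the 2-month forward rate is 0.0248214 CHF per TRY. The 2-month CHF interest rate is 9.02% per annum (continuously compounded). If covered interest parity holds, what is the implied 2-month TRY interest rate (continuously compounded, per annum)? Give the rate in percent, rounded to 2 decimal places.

2.62%

T = 2/12 years.
CIP gives F = S · g_CHF/g_TRY, so g_CHF/g_TRY = 0.0248214/0.024558 = 1.0107256.
The CHF side grows by e^(0.0902×2/12) = 1.0151469.
That pins the TRY growth at 1.0043744.
r = ln(1.0043744)/(2/12) = 0.026189 → 2.62%.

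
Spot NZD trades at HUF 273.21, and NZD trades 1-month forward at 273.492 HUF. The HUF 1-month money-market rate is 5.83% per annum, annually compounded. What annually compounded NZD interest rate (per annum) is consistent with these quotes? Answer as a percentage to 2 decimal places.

T = 1/12 years.
By CIP, F/S equals the HUF-to-NZD growth ratio: 273.492/273.21 = 1.0010322.
The HUF side grows by (1 + 0.0583)^(1/12) = 1.0047332.
So the NZD growth factor = 1.0036972.
r = 1.0036972^(12/1) − 1 = 0.045280 → 4.53%.

4.53%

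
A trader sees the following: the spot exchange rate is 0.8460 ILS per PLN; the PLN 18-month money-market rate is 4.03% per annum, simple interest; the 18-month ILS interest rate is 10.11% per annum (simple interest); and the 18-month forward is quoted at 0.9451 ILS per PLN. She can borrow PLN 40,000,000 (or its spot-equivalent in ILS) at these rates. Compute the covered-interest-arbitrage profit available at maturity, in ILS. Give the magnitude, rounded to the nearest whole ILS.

ILS 1,117,416

T = 18/12 years.
Route A — deposit PLN, sell forward: 40,000,000 × 1.060450 × 0.9451 = ILS 40,089,251.80.
Route B — convert at spot, deposit ILS: 40,000,000 × 0.8460 × 1.151650 = ILS 38,971,836.00.
The quoted forward overvalues PLN, so borrow ILS, buy PLN at spot, deposit the PLN at 4.03%, and sell the proceeds forward at 0.9451.
Profit = 40,089,251.80 − 38,971,836.00 = ILS 1,117,416.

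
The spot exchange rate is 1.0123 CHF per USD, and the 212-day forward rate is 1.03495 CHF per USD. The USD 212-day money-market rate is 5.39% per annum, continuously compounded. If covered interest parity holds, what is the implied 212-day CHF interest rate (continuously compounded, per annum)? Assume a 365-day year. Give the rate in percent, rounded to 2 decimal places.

T = 212/365 years.
By CIP, F/S equals the CHF-to-USD growth ratio: 1.03495/1.0123 = 1.0223748.
USD growth factor: e^(0.0539×212/365) = 1.0318015.
Hence g_CHF = 1.0548879.
Take logs: ln 1.0548879 / (212/365) = 0.091998, so 9.20%.

9.20%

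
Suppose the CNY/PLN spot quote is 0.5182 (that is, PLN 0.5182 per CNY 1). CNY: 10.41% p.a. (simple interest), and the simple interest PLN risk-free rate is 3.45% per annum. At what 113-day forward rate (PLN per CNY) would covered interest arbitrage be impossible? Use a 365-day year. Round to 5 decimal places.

T = 113/365 years.
Growth of 1 PLN over T: 1 + 0.0345×113/365 = 1.0106808.
CNY growth factor: 1 + 0.1041×113/365 = 1.0322282.
So F = 0.5182 × 1.0106808 / 1.0322282 = 0.5073828 (PLN/CNY).

0.50738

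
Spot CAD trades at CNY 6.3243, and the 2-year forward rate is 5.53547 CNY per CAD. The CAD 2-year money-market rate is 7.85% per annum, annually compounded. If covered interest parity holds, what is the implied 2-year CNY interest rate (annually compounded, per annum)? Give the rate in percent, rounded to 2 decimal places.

T = 2 years.
F/S = 5.53547/6.3243 = 0.8752700 = (growth of CNY) / (growth of CAD).
The CAD side grows by (1 + 0.0785)^2 = 1.1631623.
So the CNY growth factor = 1.0180811.
Annualise: 1.0180811^(1/2) − 1 = 0.009000 = 0.90%.

0.90%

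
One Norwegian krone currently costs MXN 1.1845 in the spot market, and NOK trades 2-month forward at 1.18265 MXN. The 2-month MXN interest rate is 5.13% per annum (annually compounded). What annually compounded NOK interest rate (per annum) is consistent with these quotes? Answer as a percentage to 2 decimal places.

T = 2/12 years.
F/S = 1.18265/1.1845 = 0.9984382 = (growth of MXN) / (growth of NOK).
MXN growth factor: (1 + 0.0513)^(2/12) = 1.0083728.
So the NOK growth factor = 1.0099501.
Annualise: 1.0099501^(12/2) − 1 = 0.061206 = 6.12%.

6.12%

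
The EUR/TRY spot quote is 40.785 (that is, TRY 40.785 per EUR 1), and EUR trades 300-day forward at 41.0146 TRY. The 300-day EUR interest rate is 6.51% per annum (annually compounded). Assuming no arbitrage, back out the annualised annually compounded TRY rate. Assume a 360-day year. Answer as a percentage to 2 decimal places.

T = 300/360 years.
CIP gives F = S · g_TRY/g_EUR, so g_TRY/g_EUR = 41.0146/40.785 = 1.0056295.
EUR growth factor: (1 + 0.0651)^(300/360) = 1.0539629.
Hence g_TRY = 1.0598962.
Annualise: 1.0598962^(360/300) − 1 = 0.072299 = 7.23%.

7.23%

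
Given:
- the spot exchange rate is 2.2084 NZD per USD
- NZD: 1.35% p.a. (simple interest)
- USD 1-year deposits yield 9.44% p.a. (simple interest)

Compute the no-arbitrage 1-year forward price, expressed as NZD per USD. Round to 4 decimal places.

T = 1 year.
NZD growth factor: 1 + 0.0135×1 = 1.013500.
USD growth factor: 1 + 0.0944×1 = 1.094400.
Forward (NZD per USD) = 2.2084 × 1.013500 / 1.094400 = 2.045151.

2.0452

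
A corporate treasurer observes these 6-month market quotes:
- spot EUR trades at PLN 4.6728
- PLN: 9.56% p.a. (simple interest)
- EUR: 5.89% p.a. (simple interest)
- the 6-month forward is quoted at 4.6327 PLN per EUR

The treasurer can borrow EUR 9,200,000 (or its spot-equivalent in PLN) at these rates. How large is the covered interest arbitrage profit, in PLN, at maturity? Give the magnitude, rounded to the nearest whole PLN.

PLN 1,168,647

T = 6/12 years.
Route A — deposit EUR, sell forward: 9,200,000 × 1.029450 × 4.6327 = PLN 43,876,023.74.
Route B — convert at spot, deposit PLN: 9,200,000 × 4.6728 × 1.047800 = PLN 45,044,670.53.
The quoted forward undervalues EUR, so borrow EUR, convert to PLN at spot, deposit the PLN at 9.56%, and buy EUR forward at 4.6327 to cover the loan.
The gap between the two covered legs is PLN 1,168,647.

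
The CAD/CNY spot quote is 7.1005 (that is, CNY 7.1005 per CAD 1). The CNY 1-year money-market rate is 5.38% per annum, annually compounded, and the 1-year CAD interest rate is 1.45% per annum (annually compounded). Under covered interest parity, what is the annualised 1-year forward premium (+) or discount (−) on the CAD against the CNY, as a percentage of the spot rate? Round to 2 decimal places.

+3.87%

T = 1 year.
F = S · g_CNY/g_CAD = 7.1005 × 1.053800/1.014500 = 7.3755613.
Annualised premium = (F − S)/S × (1/T) = (7.3755613 − 7.1005)/7.1005 ÷ 1 = 3.87%.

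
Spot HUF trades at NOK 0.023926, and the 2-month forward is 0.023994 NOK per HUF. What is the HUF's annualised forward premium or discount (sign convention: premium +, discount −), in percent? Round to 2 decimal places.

T = 2/12 years.
HUF trades forward at +0.28421% vs spot over the period.
Annualise by dividing by T: 0.0028421 / (2/12) = 0.017053 → 1.71%.

+1.71%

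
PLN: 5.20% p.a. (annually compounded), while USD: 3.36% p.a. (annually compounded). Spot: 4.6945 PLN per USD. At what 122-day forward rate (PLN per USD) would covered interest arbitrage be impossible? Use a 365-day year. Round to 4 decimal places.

4.7223

T = 122/365 years.
PLN growth factor: (1 + 0.0520)^(122/365) = 1.0170884.
Growth of 1 USD over T: (1 + 0.0336)^(122/365) = 1.0111074.
CIP: F = S · (grow PLN)/(grow USD) = 4.6945 × 1.0170884/1.0111074 = 4.722269 PLN per USD.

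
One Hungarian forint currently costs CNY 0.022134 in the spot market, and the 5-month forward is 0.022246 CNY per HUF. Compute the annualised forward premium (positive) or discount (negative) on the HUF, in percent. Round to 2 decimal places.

+1.21%

T = 5/12 years.
HUF trades forward at +0.50601% vs spot over the period.
×(1/T) gives 1.21% p.a.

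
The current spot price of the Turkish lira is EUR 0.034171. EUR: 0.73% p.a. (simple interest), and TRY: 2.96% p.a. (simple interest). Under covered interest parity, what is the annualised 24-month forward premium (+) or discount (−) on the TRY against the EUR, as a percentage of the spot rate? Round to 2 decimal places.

T = 2 years.
F = S · g_EUR/g_TRY = 0.034171 × 1.014600/1.059200 = 0.032732153.
(F − S)/S ÷ T = (0.032732153 − 0.034171)/0.034171/2 = -0.021054 → -2.11%.

-2.11%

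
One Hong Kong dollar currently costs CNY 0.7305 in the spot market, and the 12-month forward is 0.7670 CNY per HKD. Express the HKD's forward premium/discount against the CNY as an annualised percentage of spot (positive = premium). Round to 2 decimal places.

T = 1 year.
Period premium: (0.7670 − 0.7305)/0.7305 = 0.0499658.
×(1/T) gives 5.00% p.a.

+5.00%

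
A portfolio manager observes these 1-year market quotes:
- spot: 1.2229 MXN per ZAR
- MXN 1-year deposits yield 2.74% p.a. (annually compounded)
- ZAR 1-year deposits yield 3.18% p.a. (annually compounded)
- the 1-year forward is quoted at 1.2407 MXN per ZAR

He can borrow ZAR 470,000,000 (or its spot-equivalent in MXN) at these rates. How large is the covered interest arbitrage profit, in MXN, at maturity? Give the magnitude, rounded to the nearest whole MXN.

MXN 11,160,996

T = 1 year.
Keep in ZAR, deliver into the forward: 470,000,000·1.031800·1.2407 = MXN 601,672,502.20.
Swap to MXN now, deposit: 470,000,000·1.2229·1.027400 = MXN 590,511,506.20.
The quoted forward overvalues ZAR, so borrow MXN, buy ZAR at spot, deposit the ZAR at 3.18%, and sell the proceeds forward at 1.2407.
Arbitrage profit = |601,672,502.20 − 590,511,506.20| = MXN 11,160,996.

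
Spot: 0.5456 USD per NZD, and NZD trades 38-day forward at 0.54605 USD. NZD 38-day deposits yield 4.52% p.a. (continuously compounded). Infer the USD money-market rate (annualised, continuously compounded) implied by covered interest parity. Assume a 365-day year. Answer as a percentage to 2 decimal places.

5.31%

T = 38/365 years.
By CIP, F/S equals the USD-to-NZD growth ratio: 0.54605/0.5456 = 1.0008248.
NZD growth factor: e^(0.0452×38/365) = 1.0047168.
Hence g_USD = 1.0055455.
Take logs: ln 1.0055455 / (38/365) = 0.053119, so 5.31%.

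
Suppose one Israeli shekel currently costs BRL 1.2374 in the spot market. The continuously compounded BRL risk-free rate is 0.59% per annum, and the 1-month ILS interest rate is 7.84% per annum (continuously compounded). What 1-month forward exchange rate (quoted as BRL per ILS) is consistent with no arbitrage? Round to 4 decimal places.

1.2299

T = 1/12 years.
Growth of 1 BRL over T: e^(0.0059×1/12) = 1.0004918.
Growth of 1 ILS over T: e^(0.0784×1/12) = 1.0065547.
CIP: F = S · (grow BRL)/(grow ILS) = 1.2374 × 1.0004918/1.0065547 = 1.229947 BRL per ILS.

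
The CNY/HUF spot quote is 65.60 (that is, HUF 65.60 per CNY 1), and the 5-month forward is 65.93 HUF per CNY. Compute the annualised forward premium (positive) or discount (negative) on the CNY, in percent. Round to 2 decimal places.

T = 5/12 years.
(F − S)/S = (65.93 − 65.6)/65.6 = 0.0050305.
Per annum: 0.0050305 / (5/12) = 0.012073 = 1.21%.

+1.21%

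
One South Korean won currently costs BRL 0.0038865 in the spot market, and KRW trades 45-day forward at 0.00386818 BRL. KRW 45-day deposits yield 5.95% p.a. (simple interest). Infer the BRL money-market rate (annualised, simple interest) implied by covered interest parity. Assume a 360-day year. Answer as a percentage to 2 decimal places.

T = 45/360 years.
By CIP, F/S equals the BRL-to-KRW growth ratio: 0.00386818/0.0038865 = 0.9952862.
KRW growth factor: 1 + 0.0595×45/360 = 1.0074375.
Hence g_BRL = 1.0026886.
(1.0026886 − 1)/T = 0.021509, i.e. 2.15%.

2.15%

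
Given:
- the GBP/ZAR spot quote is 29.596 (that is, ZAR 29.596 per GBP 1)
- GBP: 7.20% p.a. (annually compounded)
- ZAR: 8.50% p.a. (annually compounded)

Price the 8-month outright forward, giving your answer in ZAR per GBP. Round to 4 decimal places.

T = 8/12 years.
Growth of 1 ZAR over T: (1 + 0.0850)^(8/12) = 1.05589279.
GBP growth factor: (1 + 0.0720)^(8/12) = 1.04744169.
CIP: F = S · (grow ZAR)/(grow GBP) = 29.596 × 1.05589279/1.04744169 = 29.834790 ZAR per GBP.

29.8348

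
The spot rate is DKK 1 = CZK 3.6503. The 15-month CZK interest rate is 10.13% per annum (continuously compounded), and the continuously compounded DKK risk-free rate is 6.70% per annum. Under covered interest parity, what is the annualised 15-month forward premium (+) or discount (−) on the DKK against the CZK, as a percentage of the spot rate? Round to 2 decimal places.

+3.50%

T = 15/12 years.
No-arbitrage forward: 3.6503 × 1.1349913 / 1.087357 = 3.8102102 CZK/DKK.
(F − S)/S ÷ T = (3.8102102 − 3.6503)/3.6503/(15/12) = 0.035046 → 3.50%.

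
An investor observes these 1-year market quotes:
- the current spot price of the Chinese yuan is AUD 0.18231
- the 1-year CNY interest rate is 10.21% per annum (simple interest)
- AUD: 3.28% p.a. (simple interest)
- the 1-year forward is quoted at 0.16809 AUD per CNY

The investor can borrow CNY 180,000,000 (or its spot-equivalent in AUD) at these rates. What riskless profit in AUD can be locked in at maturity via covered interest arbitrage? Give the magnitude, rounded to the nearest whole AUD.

T = 1 year.
Route A — deposit CNY, sell forward: 180,000,000 × 1.102100 × 0.16809 = AUD 33,345,358.02.
Route B — convert at spot, deposit AUD: 180,000,000 × 0.18231 × 1.032800 = AUD 33,892,158.24.
The quoted forward undervalues CNY, so borrow CNY, convert to AUD at spot, deposit the AUD at 3.28%, and buy CNY forward at 0.16809 to cover the loan.
Arbitrage profit = |33,345,358.02 − 33,892,158.24| = AUD 546,800.

AUD 546,800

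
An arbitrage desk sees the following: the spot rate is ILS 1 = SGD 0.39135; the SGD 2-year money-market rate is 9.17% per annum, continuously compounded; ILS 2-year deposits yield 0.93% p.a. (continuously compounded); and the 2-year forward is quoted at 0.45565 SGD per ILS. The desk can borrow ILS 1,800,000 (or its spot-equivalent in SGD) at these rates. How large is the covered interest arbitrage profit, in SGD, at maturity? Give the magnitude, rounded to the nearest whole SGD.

SGD 10,660

T = 2 years.
Route A — deposit ILS, sell forward: 1,800,000 × 1.01877406 × 0.45565 = SGD 835,567.92.
Route B — convert at spot, deposit SGD: 1,800,000 × 0.39135 × 1.20129483 = SGD 846,228.12.
The quoted forward undervalues ILS, so borrow ILS, convert to SGD at spot, deposit the SGD at 9.17%, and buy ILS forward at 0.45565 to cover the loan.
The gap between the two covered legs is SGD 10,660.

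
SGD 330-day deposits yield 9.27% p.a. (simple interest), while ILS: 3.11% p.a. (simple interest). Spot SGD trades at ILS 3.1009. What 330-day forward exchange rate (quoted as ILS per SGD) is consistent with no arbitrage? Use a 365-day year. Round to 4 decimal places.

T = 330/365 years.
ILS accumulates by 1 + 0.0311×330/365 = 1.0281178.
SGD growth factor: 1 + 0.0927×330/365 = 1.083811.
So F = 3.1009 × 1.0281178 / 1.083811 = 2.941556 (ILS/SGD).

2.9416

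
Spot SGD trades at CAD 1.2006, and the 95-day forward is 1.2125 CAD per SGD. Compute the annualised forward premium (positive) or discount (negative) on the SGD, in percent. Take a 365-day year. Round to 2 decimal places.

T = 95/365 years.
(F − S)/S = (1.2125 − 1.2006)/1.2006 = 0.0099117.
Annualise by dividing by T: 0.0099117 / (95/365) = 0.038082 → 3.81%.

+3.81%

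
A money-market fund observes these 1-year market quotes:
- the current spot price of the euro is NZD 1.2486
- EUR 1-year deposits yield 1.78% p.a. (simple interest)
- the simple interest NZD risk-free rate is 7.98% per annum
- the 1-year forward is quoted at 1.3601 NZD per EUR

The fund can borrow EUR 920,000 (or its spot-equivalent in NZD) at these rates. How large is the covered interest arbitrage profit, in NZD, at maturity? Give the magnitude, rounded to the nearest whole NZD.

NZD 33,186

T = 1 year.
Route A — deposit EUR, sell forward: 920,000 × 1.017800 × 1.3601 = NZD 1,273,565.00.
Route B — convert at spot, deposit NZD: 920,000 × 1.2486 × 1.079800 = NZD 1,240,379.22.
The quoted forward overvalues EUR, so borrow NZD, buy EUR at spot, deposit the EUR at 1.78%, and sell the proceeds forward at 1.3601.
Profit = 1,273,565.00 − 1,240,379.22 = NZD 33,186.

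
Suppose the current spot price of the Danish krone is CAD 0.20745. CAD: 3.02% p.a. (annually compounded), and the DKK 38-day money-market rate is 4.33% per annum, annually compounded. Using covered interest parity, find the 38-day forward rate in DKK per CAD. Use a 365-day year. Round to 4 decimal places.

T = 38/365 years.
Growth of 1 CAD over T: (1 + 0.0302)^(38/365) = 1.0031024.
Growth of 1 DKK over T: (1 + 0.0433)^(38/365) = 1.0044228.
So F = 0.20745 × 1.0031024 / 1.0044228 = 0.2071773 (CAD/DKK).
Invert for DKK per CAD: 1 / 0.2071773 = 4.8268.

4.8268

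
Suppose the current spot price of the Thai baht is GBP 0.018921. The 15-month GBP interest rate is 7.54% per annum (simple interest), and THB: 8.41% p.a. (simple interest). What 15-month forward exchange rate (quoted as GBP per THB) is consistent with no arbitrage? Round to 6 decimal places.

0.018735

T = 15/12 years.
Growth of 1 GBP over T: 1 + 0.0754×15/12 = 1.094250.
Growth of 1 THB over T: 1 + 0.0841×15/12 = 1.105125.
So F = 0.018921 × 1.094250 / 1.105125 = 0.01873481 (GBP/THB).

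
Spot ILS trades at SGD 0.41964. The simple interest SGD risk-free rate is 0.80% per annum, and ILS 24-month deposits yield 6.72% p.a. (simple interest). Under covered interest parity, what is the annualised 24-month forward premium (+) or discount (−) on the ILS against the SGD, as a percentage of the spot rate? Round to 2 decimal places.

-5.22%

T = 2 years.
F = S · g_SGD/g_ILS = 0.41964 × 1.016000/1.134400 = 0.37584118.
Annualised premium = (F − S)/S × (1/T) = (0.37584118 − 0.41964)/0.41964 ÷ 2 = -5.22%.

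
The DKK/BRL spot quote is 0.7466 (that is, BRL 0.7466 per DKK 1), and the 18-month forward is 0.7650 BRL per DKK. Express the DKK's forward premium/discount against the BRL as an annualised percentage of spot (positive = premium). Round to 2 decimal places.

T = 18/12 years.
Period premium: (0.7650 − 0.7466)/0.7466 = 0.0246451.
×(1/T) gives 1.64% p.a.

+1.64%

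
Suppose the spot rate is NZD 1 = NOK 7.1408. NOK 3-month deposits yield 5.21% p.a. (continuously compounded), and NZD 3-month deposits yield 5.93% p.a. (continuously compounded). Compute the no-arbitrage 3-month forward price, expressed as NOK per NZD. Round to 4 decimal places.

7.1280

T = 3/12 years.
NOK accumulates by e^(0.0521×3/12) = 1.0131102.
NZD accumulates by e^(0.0593×3/12) = 1.0149354.
CIP: F = S · (grow NOK)/(grow NZD) = 7.1408 × 1.0131102/1.0149354 = 7.127958 NOK per NZD.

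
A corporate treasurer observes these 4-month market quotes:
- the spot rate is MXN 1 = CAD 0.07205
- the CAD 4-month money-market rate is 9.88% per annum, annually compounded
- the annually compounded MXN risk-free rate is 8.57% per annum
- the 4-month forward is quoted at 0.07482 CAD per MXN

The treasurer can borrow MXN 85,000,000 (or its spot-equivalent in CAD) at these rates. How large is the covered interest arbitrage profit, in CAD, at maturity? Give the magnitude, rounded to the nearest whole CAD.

CAD 216,778

T = 4/12 years.
Route A — deposit MXN, sell forward: 85,000,000 × 1.027787376 × 0.07482 = CAD 6,536,419.38.
Route B — convert at spot, deposit CAD: 85,000,000 × 0.07205 × 1.031904604 = CAD 6,319,641.77.
The quoted forward overvalues MXN, so borrow CAD, buy MXN at spot, deposit the MXN at 8.57%, and sell the proceeds forward at 0.07482.
Arbitrage profit = |6,536,419.38 − 6,319,641.77| = CAD 216,778.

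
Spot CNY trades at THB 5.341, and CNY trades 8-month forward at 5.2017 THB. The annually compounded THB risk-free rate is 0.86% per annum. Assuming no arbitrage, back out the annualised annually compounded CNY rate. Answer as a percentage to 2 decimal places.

4.94%

T = 8/12 years.
F/S = 5.2017/5.341 = 0.9739187 = (growth of THB) / (growth of CNY).
THB growth factor: (1 + 0.0086)^(8/12) = 1.0057251.
So the CNY growth factor = 1.0326582.
r = 1.0326582^(12/8) − 1 = 0.049385 → 4.94%.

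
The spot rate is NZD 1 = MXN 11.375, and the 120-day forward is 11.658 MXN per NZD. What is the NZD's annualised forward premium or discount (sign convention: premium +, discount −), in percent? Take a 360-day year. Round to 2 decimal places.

T = 120/360 years.
Period premium: (11.658 − 11.375)/11.375 = 0.0248791.
Annualise by dividing by T: 0.0248791 / (120/360) = 0.074637 → 7.46%.

+7.46%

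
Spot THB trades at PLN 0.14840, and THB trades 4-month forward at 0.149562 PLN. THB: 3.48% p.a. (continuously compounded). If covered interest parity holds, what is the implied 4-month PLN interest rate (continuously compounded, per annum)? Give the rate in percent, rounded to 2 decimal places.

T = 4/12 years.
CIP gives F = S · g_PLN/g_THB, so g_PLN/g_THB = 0.149562/0.1484 = 1.0078302.
THB growth factor: e^(0.0348×4/12) = 1.0116675.
So the PLN growth factor = 1.0195891.
r = ln(1.0195891)/(4/12) = 0.058199 → 5.82%.

5.82%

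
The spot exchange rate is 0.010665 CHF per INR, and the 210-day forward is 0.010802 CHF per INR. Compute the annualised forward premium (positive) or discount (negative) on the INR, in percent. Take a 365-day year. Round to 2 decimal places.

+2.23%

T = 210/365 years.
Period premium: (0.010802 − 0.010665)/0.010665 = 0.0128458.
Annualise by dividing by T: 0.0128458 / (210/365) = 0.022327 → 2.23%.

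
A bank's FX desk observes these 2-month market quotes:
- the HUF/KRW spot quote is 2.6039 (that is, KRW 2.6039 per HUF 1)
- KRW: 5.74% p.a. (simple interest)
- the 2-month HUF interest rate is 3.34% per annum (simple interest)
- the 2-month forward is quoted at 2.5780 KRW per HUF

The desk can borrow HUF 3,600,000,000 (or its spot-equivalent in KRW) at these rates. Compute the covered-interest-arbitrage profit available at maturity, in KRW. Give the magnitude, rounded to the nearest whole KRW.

T = 2/12 years.
Invest the HUF and cover forward: 3,600,000,000 × 1.005566666667 × 2.5780 = KRW 9,332,463,120.00.
Convert at spot and invest in KRW: 3,600,000,000 × 2.6039 × 1.009566666667 = KRW 9,463,718,316.00.
The quoted forward undervalues HUF, so borrow HUF, convert to KRW at spot, deposit the KRW at 5.74%, and buy HUF forward at 2.5780 to cover the loan.
The gap between the two covered legs is KRW 131,255,196.

KRW 131,255,196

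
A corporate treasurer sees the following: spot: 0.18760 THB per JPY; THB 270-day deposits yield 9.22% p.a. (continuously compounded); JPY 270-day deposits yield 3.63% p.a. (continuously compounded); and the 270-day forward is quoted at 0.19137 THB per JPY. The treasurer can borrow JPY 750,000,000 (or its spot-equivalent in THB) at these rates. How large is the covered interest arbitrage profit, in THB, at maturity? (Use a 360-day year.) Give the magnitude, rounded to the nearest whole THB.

T = 270/360 years.
Route A — deposit JPY, sell forward: 750,000,000 × 1.02759898653 × 0.19137 = THB 147,488,713.54.
Route B — convert at spot, deposit THB: 750,000,000 × 0.18760 × 1.07159693663 = THB 150,773,688.98.
The quoted forward undervalues JPY, so borrow JPY, convert to THB at spot, deposit the THB at 9.22%, and buy JPY forward at 0.19137 to cover the loan.
Profit = 150,773,688.98 − 147,488,713.54 = THB 3,284,975.

THB 3,284,975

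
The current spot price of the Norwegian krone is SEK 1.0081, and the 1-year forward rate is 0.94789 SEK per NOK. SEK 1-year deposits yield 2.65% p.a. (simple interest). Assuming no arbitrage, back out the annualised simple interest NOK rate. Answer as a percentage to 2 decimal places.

9.17%

T = 1 year.
CIP gives F = S · g_SEK/g_NOK, so g_SEK/g_NOK = 0.94789/1.0081 = 0.9402738.
The SEK side grows by 1 + 0.0265×1 = 1.026500.
Hence g_NOK = 1.0917033.
(1.0917033 − 1)/T = 0.091703, i.e. 9.17%.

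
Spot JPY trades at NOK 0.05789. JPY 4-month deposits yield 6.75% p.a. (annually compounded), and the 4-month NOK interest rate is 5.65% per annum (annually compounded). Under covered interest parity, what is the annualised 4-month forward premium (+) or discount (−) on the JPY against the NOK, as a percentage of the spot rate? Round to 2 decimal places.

T = 4/12 years.
F = S · g_NOK/g_JPY = 0.05789 × 1.0184894/1.0220119 = 0.05769047.
(F − S)/S ÷ T = (0.05769047 − 0.05789)/0.05789/(4/12) = -0.010340 → -1.03%.

-1.03%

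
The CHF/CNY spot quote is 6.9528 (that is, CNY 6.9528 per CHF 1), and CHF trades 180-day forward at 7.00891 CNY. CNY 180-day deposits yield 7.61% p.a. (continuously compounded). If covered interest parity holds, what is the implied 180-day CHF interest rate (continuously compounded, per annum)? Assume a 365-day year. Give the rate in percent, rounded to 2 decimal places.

5.98%

T = 180/365 years.
By CIP, F/S equals the CNY-to-CHF growth ratio: 7.00891/6.9528 = 1.0080701.
CNY growth factor: e^(0.0761×180/365) = 1.0382419.
So the CHF growth factor = 1.0299303.
Take logs: ln 1.0299303 / (180/365) = 0.059801, so 5.98%.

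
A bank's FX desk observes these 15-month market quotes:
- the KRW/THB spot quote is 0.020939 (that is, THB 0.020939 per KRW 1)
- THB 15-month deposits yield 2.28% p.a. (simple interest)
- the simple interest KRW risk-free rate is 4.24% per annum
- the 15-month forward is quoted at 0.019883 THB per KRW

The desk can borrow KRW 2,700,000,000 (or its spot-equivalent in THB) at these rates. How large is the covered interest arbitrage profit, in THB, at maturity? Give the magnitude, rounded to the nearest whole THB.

T = 15/12 years.
Route A — deposit KRW, sell forward: 2,700,000,000 × 1.053000 × 0.019883 = THB 56,529,357.30.
Route B — convert at spot, deposit THB: 2,700,000,000 × 0.020939 × 1.028500 = THB 58,146,556.05.
The quoted forward undervalues KRW, so borrow KRW, convert to THB at spot, deposit the THB at 2.28%, and buy KRW forward at 0.019883 to cover the loan.
Arbitrage profit = |56,529,357.30 − 58,146,556.05| = THB 1,617,199.

THB 1,617,199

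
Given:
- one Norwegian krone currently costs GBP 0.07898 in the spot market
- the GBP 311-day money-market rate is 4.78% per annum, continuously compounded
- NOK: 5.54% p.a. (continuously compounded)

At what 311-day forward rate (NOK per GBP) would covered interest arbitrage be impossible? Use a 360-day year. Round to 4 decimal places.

T = 311/360 years.
GBP growth factor: e^(0.0478×311/360) = 1.04215834.
NOK accumulates by e^(0.0554×311/360) = 1.0490232.
Forward (GBP per NOK) = 0.07898 × 1.04215834 / 1.0490232 = 0.078463151.
Invert for NOK per GBP: 1 / 0.078463151 = 12.7448.

12.7448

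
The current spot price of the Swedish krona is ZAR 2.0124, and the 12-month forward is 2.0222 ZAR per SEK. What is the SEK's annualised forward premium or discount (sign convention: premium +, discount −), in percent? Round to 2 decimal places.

+0.49%

T = 1 year.
SEK trades forward at +0.48698% vs spot over the period.
Annualise by dividing by T: 0.0048698 / 1 = 0.004870 → 0.49%.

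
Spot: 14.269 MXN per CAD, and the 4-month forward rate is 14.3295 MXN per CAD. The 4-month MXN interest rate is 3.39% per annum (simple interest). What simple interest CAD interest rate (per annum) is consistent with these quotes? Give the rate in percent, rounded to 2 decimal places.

T = 4/12 years.
F/S = 14.3295/14.269 = 1.0042400 = (growth of MXN) / (growth of CAD).
MXN growth factor: 1 + 0.0339×4/12 = 1.011300.
That pins the CAD growth at 1.0070302.
(1.0070302 − 1)/T = 0.021091, i.e. 2.11%.

2.11%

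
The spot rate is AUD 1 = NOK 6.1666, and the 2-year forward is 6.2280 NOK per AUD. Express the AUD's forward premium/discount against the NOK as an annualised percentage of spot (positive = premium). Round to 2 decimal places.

+0.50%

T = 2 years.
Period premium: (6.2280 − 6.1666)/6.1666 = 0.0099569.
Annualise by dividing by T: 0.0099569 / 2 = 0.004978 → 0.50%.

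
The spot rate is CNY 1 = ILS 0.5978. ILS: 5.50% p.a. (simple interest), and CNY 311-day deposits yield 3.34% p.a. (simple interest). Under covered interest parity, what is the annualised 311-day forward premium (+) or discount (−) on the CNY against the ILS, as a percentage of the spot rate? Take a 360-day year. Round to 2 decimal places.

T = 311/360 years.
CIP forward (ILS per CNY) = 0.5978 × 1.0475139/1.0288539 = 0.6086421.
Annualised premium = (F − S)/S × (1/T) = (0.6086421 − 0.5978)/0.5978 ÷ (311/360) = 2.10%.

+2.10%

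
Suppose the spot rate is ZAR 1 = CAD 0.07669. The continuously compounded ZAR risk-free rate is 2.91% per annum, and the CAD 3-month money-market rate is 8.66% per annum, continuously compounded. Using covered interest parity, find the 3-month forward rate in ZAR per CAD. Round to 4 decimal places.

12.8534

T = 3/12 years.
CAD accumulates by e^(0.0866×3/12) = 1.02188606.
Growth of 1 ZAR over T: e^(0.0291×3/12) = 1.00730153.
CIP: F = S · (grow CAD)/(grow ZAR) = 0.07669 × 1.02188606/1.00730153 = 0.077800380 CAD per ZAR.
Invert for ZAR per CAD: 1 / 0.077800380 = 12.8534.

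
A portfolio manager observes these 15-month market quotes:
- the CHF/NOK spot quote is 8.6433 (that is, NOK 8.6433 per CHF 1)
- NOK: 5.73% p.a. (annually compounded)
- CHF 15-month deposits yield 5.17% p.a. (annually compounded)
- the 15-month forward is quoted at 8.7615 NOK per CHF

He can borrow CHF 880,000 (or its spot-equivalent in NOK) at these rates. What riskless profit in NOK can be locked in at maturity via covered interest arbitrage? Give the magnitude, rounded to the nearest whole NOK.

T = 15/12 years.
Invest the CHF and cover forward: 880,000 × 1.06503736 × 8.7615 = NOK 8,211,565.85.
Convert at spot and invest in NOK: 880,000 × 8.6433 × 1.072130844 = NOK 8,154,738.70.
The quoted forward overvalues CHF, so borrow NOK, buy CHF at spot, deposit the CHF at 5.17%, and sell the proceeds forward at 8.7615.
Arbitrage profit = |8,211,565.85 − 8,154,738.70| = NOK 56,827.

NOK 56,827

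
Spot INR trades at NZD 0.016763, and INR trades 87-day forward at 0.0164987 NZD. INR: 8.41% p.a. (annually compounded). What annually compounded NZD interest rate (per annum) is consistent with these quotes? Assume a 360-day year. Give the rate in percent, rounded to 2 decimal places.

T = 87/360 years.
CIP gives F = S · g_NZD/g_INR, so g_NZD/g_INR = 0.0164987/0.016763 = 0.9842331.
INR growth factor: (1 + 0.0841)^(87/360) = 1.0197063.
That pins the NZD growth at 1.0036287.
Annualise: 1.0036287^(360/87) − 1 = 0.015101 = 1.51%.

1.51%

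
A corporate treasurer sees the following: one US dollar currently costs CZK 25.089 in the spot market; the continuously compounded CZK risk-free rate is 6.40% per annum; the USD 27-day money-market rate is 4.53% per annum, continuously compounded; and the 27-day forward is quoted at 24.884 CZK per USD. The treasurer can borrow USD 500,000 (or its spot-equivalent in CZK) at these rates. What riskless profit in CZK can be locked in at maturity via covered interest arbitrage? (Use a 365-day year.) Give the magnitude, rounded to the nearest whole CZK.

CZK 120,267

T = 27/365 years.
Invest the USD and cover forward: 500,000 × 1.0033565796 × 24.884 = CZK 12,483,762.56.
Convert at spot and invest in CZK: 500,000 × 25.089 × 1.0047454708 = CZK 12,604,029.56.
The quoted forward undervalues USD, so borrow USD, convert to CZK at spot, deposit the CZK at 6.40%, and buy USD forward at 24.884 to cover the loan.
Profit = 12,604,029.56 − 12,483,762.56 = CZK 120,267.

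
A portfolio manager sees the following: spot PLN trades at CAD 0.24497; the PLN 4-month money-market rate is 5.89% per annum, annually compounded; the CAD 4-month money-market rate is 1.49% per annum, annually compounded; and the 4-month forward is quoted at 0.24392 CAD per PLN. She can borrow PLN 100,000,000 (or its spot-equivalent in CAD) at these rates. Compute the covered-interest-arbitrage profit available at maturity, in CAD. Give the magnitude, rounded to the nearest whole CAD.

T = 4/12 years.
Invest the PLN and cover forward: 100,000,000 × 1.0192600041 × 0.24392 = CAD 24,861,790.02.
Convert at spot and invest in CAD: 100,000,000 × 0.24497 × 1.0049422011 = CAD 24,618,069.10.
The quoted forward overvalues PLN, so borrow CAD, buy PLN at spot, deposit the PLN at 5.89%, and sell the proceeds forward at 0.24392.
Arbitrage profit = |24,861,790.02 − 24,618,069.10| = CAD 243,721.

CAD 243,721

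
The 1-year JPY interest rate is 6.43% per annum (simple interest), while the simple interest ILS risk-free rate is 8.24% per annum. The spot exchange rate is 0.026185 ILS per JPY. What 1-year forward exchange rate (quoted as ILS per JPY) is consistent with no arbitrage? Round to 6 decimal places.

T = 1 year.
ILS growth factor: 1 + 0.0824×1 = 1.082400.
JPY growth factor: 1 + 0.0643×1 = 1.064300.
So F = 0.026185 × 1.082400 / 1.064300 = 0.02663031 (ILS/JPY).

0.026630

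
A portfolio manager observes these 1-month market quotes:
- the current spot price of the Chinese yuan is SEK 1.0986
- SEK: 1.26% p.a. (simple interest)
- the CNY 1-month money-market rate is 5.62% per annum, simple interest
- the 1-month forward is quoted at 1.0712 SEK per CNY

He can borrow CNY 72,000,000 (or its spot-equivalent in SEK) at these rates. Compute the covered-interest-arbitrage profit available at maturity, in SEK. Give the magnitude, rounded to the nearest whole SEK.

T = 1/12 years.
Invest the CNY and cover forward: 72,000,000 × 1.0046833333 × 1.0712 = SEK 77,487,608.64.
Convert at spot and invest in SEK: 72,000,000 × 1.0986 × 1.001050 = SEK 79,182,254.16.
The quoted forward undervalues CNY, so borrow CNY, convert to SEK at spot, deposit the SEK at 1.26%, and buy CNY forward at 1.0712 to cover the loan.
Arbitrage profit = |77,487,608.64 − 79,182,254.16| = SEK 1,694,646.

SEK 1,694,646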